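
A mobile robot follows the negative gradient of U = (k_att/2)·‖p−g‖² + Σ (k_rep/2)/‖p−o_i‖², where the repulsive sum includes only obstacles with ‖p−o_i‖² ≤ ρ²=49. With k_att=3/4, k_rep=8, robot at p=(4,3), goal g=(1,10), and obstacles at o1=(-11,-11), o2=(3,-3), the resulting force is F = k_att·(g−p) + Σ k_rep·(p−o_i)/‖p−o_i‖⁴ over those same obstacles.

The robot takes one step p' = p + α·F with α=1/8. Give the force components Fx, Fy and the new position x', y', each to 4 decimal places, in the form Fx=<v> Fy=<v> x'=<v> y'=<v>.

F_att = 3/4·(g−p) = 3/4·(-3,7) = (-2.2500,5.2500)
o1: d²=421 > ρ²=49 → inactive
o2: d²=37 ≤ ρ²=49; F_rep = 8·(1,6)/37² = (0.0058,0.0351)
F = F_att + ΣF_rep = (-2.2442,5.2851)
p' = p + 1/8·F = (3.7195,3.6606)

Fx=-2.2442 Fy=5.2851 x'=3.7195 y'=3.6606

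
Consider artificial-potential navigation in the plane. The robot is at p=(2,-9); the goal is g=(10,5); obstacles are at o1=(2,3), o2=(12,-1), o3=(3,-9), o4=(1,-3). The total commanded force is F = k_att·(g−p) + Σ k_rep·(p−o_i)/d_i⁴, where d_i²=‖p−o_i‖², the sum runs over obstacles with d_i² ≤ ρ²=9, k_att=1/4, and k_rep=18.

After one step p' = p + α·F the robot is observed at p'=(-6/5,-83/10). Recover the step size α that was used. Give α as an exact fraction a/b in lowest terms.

α = 1/5

F_att = 1/4·(g−p) = 1/4·(8,14) = (2.0000,3.5000)
o1: d²=144 > ρ²=9 → inactive
o2: d²=164 > ρ²=9 → inactive
o3: d²=1 ≤ ρ²=9; F_rep = 18·(-1,0)/1² = (-18.0000,0.0000)
o4: d²=37 > ρ²=9 → inactive
F = F_att + ΣF_rep = (-16.0000,3.5000)
Δp = p'−p = (-3.2000,0.7000); α = Δx/Fx = (-16/5) / (-16) = 1/5
check: Δy/Fy = (7/10) / (7/2) = 1/5 ✓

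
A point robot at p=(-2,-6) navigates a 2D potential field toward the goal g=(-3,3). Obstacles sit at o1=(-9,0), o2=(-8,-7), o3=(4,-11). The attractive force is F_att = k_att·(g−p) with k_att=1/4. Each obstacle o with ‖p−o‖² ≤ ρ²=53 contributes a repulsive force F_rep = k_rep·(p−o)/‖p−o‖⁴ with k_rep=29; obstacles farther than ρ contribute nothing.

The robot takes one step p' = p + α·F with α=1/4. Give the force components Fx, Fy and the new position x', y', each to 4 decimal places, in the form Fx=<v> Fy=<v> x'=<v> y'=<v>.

F_att = 1/4·(g−p) = 1/4·(-1,9) = (-0.2500,2.2500)
o1: d²=85 > ρ²=53 → inactive
o2: d²=37 ≤ ρ²=53; F_rep = 29·(6,1)/37² = (0.1271,0.0212)
o3: d²=61 > ρ²=53 → inactive
F = F_att + ΣF_rep = (-0.1229,2.2712)
p' = p + 1/4·F = (-2.0307,-5.4322)

Fx=-0.1229 Fy=2.2712 x'=-2.0307 y'=-5.4322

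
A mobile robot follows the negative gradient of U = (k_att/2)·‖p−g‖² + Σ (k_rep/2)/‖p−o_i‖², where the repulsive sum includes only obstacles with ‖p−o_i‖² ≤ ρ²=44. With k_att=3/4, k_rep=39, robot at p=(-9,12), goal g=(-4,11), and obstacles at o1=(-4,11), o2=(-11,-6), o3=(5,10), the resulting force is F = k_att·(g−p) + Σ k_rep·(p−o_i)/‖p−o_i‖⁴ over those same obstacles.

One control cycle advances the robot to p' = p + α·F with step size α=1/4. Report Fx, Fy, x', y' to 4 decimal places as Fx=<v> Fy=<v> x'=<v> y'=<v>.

F_att = 3/4·(g−p) = 3/4·(5,-1) = (3.7500,-0.7500)
o1: d²=26 ≤ ρ²=44; F_rep = 39·(-5,1)/26² = (-0.2885,0.0577)
o2: d²=328 > ρ²=44 → inactive
o3: d²=200 > ρ²=44 → inactive
F = F_att + ΣF_rep = (3.4615,-0.6923)
p' = p + 1/4·F = (-8.1346,11.8269)

Fx=3.4615 Fy=-0.6923 x'=-8.1346 y'=11.8269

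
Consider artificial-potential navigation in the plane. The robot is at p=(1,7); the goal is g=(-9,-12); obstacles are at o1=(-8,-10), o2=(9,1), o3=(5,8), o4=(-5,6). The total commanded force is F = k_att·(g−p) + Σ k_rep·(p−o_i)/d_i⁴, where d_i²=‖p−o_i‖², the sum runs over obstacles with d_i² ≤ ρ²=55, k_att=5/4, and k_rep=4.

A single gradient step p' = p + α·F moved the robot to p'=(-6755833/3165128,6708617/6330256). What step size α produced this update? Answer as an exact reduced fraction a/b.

α = 1/4

F_att = 5/4·(g−p) = 5/4·(-10,-19) = (-12.5000,-23.7500)
o1: d²=370 > ρ²=55 → inactive
o2: d²=100 > ρ²=55 → inactive
o3: d²=17 ≤ ρ²=55; F_rep = 4·(-4,-1)/17² = (-0.0554,-0.0138)
o4: d²=37 ≤ ρ²=55; F_rep = 4·(6,1)/37² = (0.0175,0.0029)
F = F_att + ΣF_rep = (-12.5378,-23.7609)
Δp = p'−p = (-3.1345,-5.9402); α = Δx/Fx = (-9920961/3165128) / (-9920961/791282) = 1/4
check: Δy/Fy = (-37603175/6330256) / (-37603175/1582564) = 1/4 ✓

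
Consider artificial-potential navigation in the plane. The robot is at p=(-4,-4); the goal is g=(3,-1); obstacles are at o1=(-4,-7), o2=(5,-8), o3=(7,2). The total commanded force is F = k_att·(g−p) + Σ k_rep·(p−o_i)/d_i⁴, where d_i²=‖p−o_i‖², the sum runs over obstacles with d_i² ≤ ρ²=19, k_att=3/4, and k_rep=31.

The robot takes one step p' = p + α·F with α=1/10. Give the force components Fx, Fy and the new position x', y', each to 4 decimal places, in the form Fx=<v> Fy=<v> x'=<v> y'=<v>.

F_att = 3/4·(g−p) = 3/4·(7,3) = (5.2500,2.2500)
o1: d²=9 ≤ ρ²=19; F_rep = 31·(0,3)/9² = (0.0000,1.1481)
o2: d²=97 > ρ²=19 → inactive
o3: d²=157 > ρ²=19 → inactive
F = F_att + ΣF_rep = (5.2500,3.3981)
p' = p + 1/10·F = (-3.4750,-3.6602)

Fx=5.2500 Fy=3.3981 x'=-3.4750 y'=-3.6602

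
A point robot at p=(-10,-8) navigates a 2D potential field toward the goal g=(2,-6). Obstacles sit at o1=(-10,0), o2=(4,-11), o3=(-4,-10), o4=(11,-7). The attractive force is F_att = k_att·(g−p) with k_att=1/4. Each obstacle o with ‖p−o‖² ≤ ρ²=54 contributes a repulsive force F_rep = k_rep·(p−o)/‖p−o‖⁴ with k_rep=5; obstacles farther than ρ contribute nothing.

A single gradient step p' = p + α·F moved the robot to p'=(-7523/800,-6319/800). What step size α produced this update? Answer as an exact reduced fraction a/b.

α = 1/5

F_att = 1/4·(g−p) = 1/4·(12,2) = (3.0000,0.5000)
o1: d²=64 > ρ²=54 → inactive
o2: d²=205 > ρ²=54 → inactive
o3: d²=40 ≤ ρ²=54; F_rep = 5·(-6,2)/40² = (-0.0187,0.0063)
o4: d²=442 > ρ²=54 → inactive
F = F_att + ΣF_rep = (2.9813,0.5062)
Δp = p'−p = (0.5962,0.1013); α = Δx/Fx = (477/800) / (477/160) = 1/5
check: Δy/Fy = (81/800) / (81/160) = 1/5 ✓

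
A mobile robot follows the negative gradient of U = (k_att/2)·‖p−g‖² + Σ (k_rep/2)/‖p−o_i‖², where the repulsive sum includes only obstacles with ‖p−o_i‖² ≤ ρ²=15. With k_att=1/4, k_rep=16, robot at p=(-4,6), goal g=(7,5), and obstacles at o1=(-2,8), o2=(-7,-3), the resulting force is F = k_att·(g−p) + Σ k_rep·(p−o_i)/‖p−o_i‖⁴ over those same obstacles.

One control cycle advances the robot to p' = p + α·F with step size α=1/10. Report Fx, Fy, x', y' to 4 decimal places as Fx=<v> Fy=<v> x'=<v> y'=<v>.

Fx=2.2500 Fy=-0.7500 x'=-3.7750 y'=5.9250

F_att = 1/4·(g−p) = 1/4·(11,-1) = (2.7500,-0.2500)
o1: d²=8 ≤ ρ²=15; F_rep = 16·(-2,-2)/8² = (-0.5000,-0.5000)
o2: d²=90 > ρ²=15 → inactive
F = F_att + ΣF_rep = (2.2500,-0.7500)
p' = p + 1/10·F = (-3.7750,5.9250)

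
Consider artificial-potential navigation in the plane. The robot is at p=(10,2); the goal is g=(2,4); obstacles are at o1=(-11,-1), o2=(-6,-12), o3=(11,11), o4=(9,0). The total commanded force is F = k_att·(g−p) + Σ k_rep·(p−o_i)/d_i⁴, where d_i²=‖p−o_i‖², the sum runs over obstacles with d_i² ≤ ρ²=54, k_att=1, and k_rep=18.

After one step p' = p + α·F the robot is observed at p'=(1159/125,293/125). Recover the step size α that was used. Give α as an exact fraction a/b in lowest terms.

F_att = 1·(g−p) = 1·(-8,2) = (-8.0000,2.0000)
o1: d²=450 > ρ²=54 → inactive
o2: d²=452 > ρ²=54 → inactive
o3: d²=82 > ρ²=54 → inactive
o4: d²=5 ≤ ρ²=54; F_rep = 18·(1,2)/5² = (0.7200,1.4400)
F = F_att + ΣF_rep = (-7.2800,3.4400)
Δp = p'−p = (-0.7280,0.3440); α = Δx/Fx = (-91/125) / (-182/25) = 1/10
check: Δy/Fy = (43/125) / (86/25) = 1/10 ✓

α = 1/10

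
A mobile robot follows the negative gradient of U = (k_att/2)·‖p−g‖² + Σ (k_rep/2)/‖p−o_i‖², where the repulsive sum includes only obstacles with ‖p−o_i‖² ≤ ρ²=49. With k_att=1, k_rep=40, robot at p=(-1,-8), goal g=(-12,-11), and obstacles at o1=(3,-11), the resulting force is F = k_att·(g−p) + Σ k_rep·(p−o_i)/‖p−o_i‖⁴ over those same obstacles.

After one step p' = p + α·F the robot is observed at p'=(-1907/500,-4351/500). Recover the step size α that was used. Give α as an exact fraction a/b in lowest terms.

α = 1/4

F_att = 1·(g−p) = 1·(-11,-3) = (-11.0000,-3.0000)
o1: d²=25 ≤ ρ²=49; F_rep = 40·(-4,3)/25² = (-0.2560,0.1920)
F = F_att + ΣF_rep = (-11.2560,-2.8080)
Δp = p'−p = (-2.8140,-0.7020); α = Δx/Fx = (-1407/500) / (-1407/125) = 1/4
check: Δy/Fy = (-351/500) / (-351/125) = 1/4 ✓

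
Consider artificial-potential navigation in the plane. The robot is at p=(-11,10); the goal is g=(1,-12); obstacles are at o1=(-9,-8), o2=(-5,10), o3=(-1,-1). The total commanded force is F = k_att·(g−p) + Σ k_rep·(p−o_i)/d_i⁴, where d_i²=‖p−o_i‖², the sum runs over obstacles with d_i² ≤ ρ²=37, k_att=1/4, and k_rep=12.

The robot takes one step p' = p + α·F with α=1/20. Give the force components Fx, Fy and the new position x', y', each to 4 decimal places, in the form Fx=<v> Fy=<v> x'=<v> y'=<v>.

F_att = 1/4·(g−p) = 1/4·(12,-22) = (3.0000,-5.5000)
o1: d²=328 > ρ²=37 → inactive
o2: d²=36 ≤ ρ²=37; F_rep = 12·(-6,0)/36² = (-0.0556,0.0000)
o3: d²=221 > ρ²=37 → inactive
F = F_att + ΣF_rep = (2.9444,-5.5000)
p' = p + 1/20·F = (-10.8528,9.7250)

Fx=2.9444 Fy=-5.5000 x'=-10.8528 y'=9.7250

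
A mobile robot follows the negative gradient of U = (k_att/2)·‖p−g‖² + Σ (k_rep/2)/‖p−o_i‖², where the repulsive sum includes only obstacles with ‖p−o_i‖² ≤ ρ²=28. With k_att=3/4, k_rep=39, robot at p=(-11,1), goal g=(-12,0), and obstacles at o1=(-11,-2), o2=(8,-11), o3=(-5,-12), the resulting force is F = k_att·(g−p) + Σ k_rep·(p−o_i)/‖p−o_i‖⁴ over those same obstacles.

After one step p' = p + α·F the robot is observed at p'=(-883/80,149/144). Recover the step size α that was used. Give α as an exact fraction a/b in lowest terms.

α = 1/20

F_att = 3/4·(g−p) = 3/4·(-1,-1) = (-0.7500,-0.7500)
o1: d²=9 ≤ ρ²=28; F_rep = 39·(0,3)/9² = (0.0000,1.4444)
o2: d²=505 > ρ²=28 → inactive
o3: d²=205 > ρ²=28 → inactive
F = F_att + ΣF_rep = (-0.7500,0.6944)
Δp = p'−p = (-0.0375,0.0347); α = Δx/Fx = (-3/80) / (-3/4) = 1/20
check: Δy/Fy = (5/144) / (25/36) = 1/20 ✓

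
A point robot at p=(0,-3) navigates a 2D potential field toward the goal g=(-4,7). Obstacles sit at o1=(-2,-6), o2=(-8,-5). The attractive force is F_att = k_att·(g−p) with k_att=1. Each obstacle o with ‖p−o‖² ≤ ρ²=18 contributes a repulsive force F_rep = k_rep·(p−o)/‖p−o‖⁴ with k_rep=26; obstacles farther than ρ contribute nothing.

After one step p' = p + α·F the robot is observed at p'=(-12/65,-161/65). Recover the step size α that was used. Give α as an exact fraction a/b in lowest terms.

α = 1/20

F_att = 1·(g−p) = 1·(-4,10) = (-4.0000,10.0000)
o1: d²=13 ≤ ρ²=18; F_rep = 26·(2,3)/13² = (0.3077,0.4615)
o2: d²=68 > ρ²=18 → inactive
F = F_att + ΣF_rep = (-3.6923,10.4615)
Δp = p'−p = (-0.1846,0.5231); α = Δx/Fx = (-12/65) / (-48/13) = 1/20
check: Δy/Fy = (34/65) / (136/13) = 1/20 ✓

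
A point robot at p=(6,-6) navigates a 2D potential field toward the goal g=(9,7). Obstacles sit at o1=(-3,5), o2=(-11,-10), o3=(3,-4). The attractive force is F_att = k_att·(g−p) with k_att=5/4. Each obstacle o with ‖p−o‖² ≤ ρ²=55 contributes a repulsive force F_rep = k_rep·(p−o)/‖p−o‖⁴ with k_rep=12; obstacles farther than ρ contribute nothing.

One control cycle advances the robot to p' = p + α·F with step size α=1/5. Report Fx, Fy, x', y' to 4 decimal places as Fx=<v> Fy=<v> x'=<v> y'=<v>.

F_att = 5/4·(g−p) = 5/4·(3,13) = (3.7500,16.2500)
o1: d²=202 > ρ²=55 → inactive
o2: d²=305 > ρ²=55 → inactive
o3: d²=13 ≤ ρ²=55; F_rep = 12·(3,-2)/13² = (0.2130,-0.1420)
F = F_att + ΣF_rep = (3.9630,16.1080)
p' = p + 1/5·F = (6.7926,-2.7784)

Fx=3.9630 Fy=16.1080 x'=6.7926 y'=-2.7784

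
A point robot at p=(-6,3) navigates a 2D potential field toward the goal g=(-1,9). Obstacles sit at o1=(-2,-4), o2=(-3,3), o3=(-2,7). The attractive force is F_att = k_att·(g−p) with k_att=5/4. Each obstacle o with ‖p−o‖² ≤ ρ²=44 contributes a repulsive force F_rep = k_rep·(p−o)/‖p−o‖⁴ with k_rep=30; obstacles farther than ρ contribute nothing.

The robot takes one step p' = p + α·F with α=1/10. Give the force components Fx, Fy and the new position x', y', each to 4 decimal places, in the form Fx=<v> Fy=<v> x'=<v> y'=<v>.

Fx=5.0217 Fy=7.3828 x'=-5.4978 y'=3.7383

F_att = 5/4·(g−p) = 5/4·(5,6) = (6.2500,7.5000)
o1: d²=65 > ρ²=44 → inactive
o2: d²=9 ≤ ρ²=44; F_rep = 30·(-3,0)/9² = (-1.1111,0.0000)
o3: d²=32 ≤ ρ²=44; F_rep = 30·(-4,-4)/32² = (-0.1172,-0.1172)
F = F_att + ΣF_rep = (5.0217,7.3828)
p' = p + 1/10·F = (-5.4978,3.7383)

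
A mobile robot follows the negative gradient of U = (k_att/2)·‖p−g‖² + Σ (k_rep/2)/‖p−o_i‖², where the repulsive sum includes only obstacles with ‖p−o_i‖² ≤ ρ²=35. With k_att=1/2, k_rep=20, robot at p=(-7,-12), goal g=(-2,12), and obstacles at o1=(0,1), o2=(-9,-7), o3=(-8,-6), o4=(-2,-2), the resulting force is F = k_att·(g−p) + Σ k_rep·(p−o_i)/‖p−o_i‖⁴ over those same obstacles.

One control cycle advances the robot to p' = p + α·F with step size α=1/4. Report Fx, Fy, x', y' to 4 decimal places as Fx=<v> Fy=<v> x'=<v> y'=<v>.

Fx=2.5476 Fy=11.8811 x'=-6.3631 y'=-9.0297

F_att = 1/2·(g−p) = 1/2·(5,24) = (2.5000,12.0000)
o1: d²=218 > ρ²=35 → inactive
o2: d²=29 ≤ ρ²=35; F_rep = 20·(2,-5)/29² = (0.0476,-0.1189)
o3: d²=37 > ρ²=35 → inactive
o4: d²=125 > ρ²=35 → inactive
F = F_att + ΣF_rep = (2.5476,11.8811)
p' = p + 1/4·F = (-6.3631,-9.0297)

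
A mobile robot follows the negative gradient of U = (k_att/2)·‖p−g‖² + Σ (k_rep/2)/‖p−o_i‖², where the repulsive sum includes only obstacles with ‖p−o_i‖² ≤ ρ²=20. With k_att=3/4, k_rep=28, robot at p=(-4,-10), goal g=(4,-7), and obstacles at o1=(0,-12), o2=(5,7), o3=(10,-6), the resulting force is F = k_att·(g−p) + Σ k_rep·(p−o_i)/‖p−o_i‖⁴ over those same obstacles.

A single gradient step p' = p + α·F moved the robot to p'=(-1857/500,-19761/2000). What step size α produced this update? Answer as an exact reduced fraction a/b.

α = 1/20

F_att = 3/4·(g−p) = 3/4·(8,3) = (6.0000,2.2500)
o1: d²=20 ≤ ρ²=20; F_rep = 28·(-4,2)/20² = (-0.2800,0.1400)
o2: d²=370 > ρ²=20 → inactive
o3: d²=212 > ρ²=20 → inactive
F = F_att + ΣF_rep = (5.7200,2.3900)
Δp = p'−p = (0.2860,0.1195); α = Δx/Fx = (143/500) / (143/25) = 1/20
check: Δy/Fy = (239/2000) / (239/100) = 1/20 ✓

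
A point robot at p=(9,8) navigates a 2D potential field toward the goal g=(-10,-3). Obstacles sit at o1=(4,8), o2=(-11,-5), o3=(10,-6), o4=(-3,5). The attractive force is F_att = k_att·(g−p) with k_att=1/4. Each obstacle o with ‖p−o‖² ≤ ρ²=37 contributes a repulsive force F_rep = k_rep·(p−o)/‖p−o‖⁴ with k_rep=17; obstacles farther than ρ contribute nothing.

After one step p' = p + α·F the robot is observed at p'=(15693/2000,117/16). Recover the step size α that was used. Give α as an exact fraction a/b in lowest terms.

F_att = 1/4·(g−p) = 1/4·(-19,-11) = (-4.7500,-2.7500)
o1: d²=25 ≤ ρ²=37; F_rep = 17·(5,0)/25² = (0.1360,0.0000)
o2: d²=569 > ρ²=37 → inactive
o3: d²=197 > ρ²=37 → inactive
o4: d²=153 > ρ²=37 → inactive
F = F_att + ΣF_rep = (-4.6140,-2.7500)
Δp = p'−p = (-1.1535,-0.6875); α = Δx/Fx = (-2307/2000) / (-2307/500) = 1/4
check: Δy/Fy = (-11/16) / (-11/4) = 1/4 ✓

α = 1/4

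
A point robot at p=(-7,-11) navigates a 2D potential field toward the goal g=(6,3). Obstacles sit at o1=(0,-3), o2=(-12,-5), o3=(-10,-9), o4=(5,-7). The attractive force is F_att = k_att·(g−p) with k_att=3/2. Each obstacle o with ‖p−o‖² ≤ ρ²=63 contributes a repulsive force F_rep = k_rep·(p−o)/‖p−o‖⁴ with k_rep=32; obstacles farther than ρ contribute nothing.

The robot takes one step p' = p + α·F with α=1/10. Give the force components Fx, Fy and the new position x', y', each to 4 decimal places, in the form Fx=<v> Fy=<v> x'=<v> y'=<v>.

F_att = 3/2·(g−p) = 3/2·(13,14) = (19.5000,21.0000)
o1: d²=113 > ρ²=63 → inactive
o2: d²=61 ≤ ρ²=63; F_rep = 32·(5,-6)/61² = (0.0430,-0.0516)
o3: d²=13 ≤ ρ²=63; F_rep = 32·(3,-2)/13² = (0.5680,-0.3787)
o4: d²=160 > ρ²=63 → inactive
F = F_att + ΣF_rep = (20.1110,20.5697)
p' = p + 1/10·F = (-4.9889,-8.9430)

Fx=20.1110 Fy=20.5697 x'=-4.9889 y'=-8.9430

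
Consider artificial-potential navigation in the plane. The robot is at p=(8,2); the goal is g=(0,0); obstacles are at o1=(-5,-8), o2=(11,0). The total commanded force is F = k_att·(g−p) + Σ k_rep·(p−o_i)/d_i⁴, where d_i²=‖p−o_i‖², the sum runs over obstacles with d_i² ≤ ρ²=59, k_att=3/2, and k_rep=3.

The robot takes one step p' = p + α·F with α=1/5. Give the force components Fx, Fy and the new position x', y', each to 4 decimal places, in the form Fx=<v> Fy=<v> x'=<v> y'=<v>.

Fx=-12.0533 Fy=-2.9645 x'=5.5893 y'=1.4071

F_att = 3/2·(g−p) = 3/2·(-8,-2) = (-12.0000,-3.0000)
o1: d²=269 > ρ²=59 → inactive
o2: d²=13 ≤ ρ²=59; F_rep = 3·(-3,2)/13² = (-0.0533,0.0355)
F = F_att + ΣF_rep = (-12.0533,-2.9645)
p' = p + 1/5·F = (5.5893,1.4071)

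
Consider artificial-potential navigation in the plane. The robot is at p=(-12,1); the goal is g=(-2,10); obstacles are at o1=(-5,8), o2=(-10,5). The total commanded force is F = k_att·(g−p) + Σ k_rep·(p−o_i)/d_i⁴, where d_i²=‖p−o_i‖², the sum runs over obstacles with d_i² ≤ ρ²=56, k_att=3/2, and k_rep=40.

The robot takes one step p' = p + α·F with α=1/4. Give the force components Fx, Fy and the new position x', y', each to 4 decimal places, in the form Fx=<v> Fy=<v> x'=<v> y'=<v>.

F_att = 3/2·(g−p) = 3/2·(10,9) = (15.0000,13.5000)
o1: d²=98 > ρ²=56 → inactive
o2: d²=20 ≤ ρ²=56; F_rep = 40·(-2,-4)/20² = (-0.2000,-0.4000)
F = F_att + ΣF_rep = (14.8000,13.1000)
p' = p + 1/4·F = (-8.3000,4.2750)

Fx=14.8000 Fy=13.1000 x'=-8.3000 y'=4.2750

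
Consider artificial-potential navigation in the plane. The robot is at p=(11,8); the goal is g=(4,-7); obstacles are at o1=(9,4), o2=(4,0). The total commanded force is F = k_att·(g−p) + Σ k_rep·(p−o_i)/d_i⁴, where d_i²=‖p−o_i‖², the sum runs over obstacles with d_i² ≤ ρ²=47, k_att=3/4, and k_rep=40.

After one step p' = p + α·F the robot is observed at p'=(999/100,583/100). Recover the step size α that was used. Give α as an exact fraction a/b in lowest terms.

α = 1/5

F_att = 3/4·(g−p) = 3/4·(-7,-15) = (-5.2500,-11.2500)
o1: d²=20 ≤ ρ²=47; F_rep = 40·(2,4)/20² = (0.2000,0.4000)
o2: d²=113 > ρ²=47 → inactive
F = F_att + ΣF_rep = (-5.0500,-10.8500)
Δp = p'−p = (-1.0100,-2.1700); α = Δx/Fx = (-101/100) / (-101/20) = 1/5
check: Δy/Fy = (-217/100) / (-217/20) = 1/5 ✓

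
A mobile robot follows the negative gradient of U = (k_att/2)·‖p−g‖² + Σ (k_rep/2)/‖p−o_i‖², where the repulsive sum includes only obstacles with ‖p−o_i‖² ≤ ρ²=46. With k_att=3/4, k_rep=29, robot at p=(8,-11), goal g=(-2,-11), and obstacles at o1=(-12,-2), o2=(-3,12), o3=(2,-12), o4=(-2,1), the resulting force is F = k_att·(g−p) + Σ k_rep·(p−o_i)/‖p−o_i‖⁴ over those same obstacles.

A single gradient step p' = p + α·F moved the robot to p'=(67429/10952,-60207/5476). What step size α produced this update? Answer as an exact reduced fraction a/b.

F_att = 3/4·(g−p) = 3/4·(-10,0) = (-7.5000,0.0000)
o1: d²=481 > ρ²=46 → inactive
o2: d²=650 > ρ²=46 → inactive
o3: d²=37 ≤ ρ²=46; F_rep = 29·(6,1)/37² = (0.1271,0.0212)
o4: d²=244 > ρ²=46 → inactive
F = F_att + ΣF_rep = (-7.3729,0.0212)
Δp = p'−p = (-1.8432,0.0053); α = Δx/Fx = (-20187/10952) / (-20187/2738) = 1/4
check: Δy/Fy = (29/5476) / (29/1369) = 1/4 ✓

α = 1/4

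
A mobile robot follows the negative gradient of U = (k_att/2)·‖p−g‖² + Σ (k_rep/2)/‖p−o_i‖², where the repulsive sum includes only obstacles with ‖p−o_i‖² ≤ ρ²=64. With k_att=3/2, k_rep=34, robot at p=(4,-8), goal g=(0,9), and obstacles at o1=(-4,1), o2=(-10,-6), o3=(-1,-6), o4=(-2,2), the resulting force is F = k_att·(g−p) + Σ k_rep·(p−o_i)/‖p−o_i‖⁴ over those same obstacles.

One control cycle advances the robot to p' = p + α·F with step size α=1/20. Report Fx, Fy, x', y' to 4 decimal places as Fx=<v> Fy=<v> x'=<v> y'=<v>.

Fx=-5.7979 Fy=25.4191 x'=3.7101 y'=-6.7290

F_att = 3/2·(g−p) = 3/2·(-4,17) = (-6.0000,25.5000)
o1: d²=145 > ρ²=64 → inactive
o2: d²=200 > ρ²=64 → inactive
o3: d²=29 ≤ ρ²=64; F_rep = 34·(5,-2)/29² = (0.2021,-0.0809)
o4: d²=136 > ρ²=64 → inactive
F = F_att + ΣF_rep = (-5.7979,25.4191)
p' = p + 1/20·F = (3.7101,-6.7290)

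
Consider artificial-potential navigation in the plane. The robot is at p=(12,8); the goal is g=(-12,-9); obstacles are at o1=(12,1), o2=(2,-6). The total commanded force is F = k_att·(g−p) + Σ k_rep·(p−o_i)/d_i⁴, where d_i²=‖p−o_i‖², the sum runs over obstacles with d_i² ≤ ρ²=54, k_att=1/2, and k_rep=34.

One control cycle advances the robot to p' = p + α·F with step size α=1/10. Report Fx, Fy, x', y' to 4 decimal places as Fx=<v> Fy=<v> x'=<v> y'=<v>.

Fx=-12.0000 Fy=-8.4009 x'=10.8000 y'=7.1599

F_att = 1/2·(g−p) = 1/2·(-24,-17) = (-12.0000,-8.5000)
o1: d²=49 ≤ ρ²=54; F_rep = 34·(0,7)/49² = (0.0000,0.0991)
o2: d²=296 > ρ²=54 → inactive
F = F_att + ΣF_rep = (-12.0000,-8.4009)
p' = p + 1/10·F = (10.8000,7.1599)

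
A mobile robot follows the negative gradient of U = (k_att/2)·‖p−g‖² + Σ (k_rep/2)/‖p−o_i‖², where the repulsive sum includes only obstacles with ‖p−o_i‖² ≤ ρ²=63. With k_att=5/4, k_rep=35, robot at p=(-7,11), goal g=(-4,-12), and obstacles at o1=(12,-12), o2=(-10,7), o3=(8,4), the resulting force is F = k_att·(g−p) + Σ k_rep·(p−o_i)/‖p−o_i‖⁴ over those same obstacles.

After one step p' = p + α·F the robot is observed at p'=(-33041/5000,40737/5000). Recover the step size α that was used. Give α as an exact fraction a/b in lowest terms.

α = 1/10

F_att = 5/4·(g−p) = 5/4·(3,-23) = (3.7500,-28.7500)
o1: d²=890 > ρ²=63 → inactive
o2: d²=25 ≤ ρ²=63; F_rep = 35·(3,4)/25² = (0.1680,0.2240)
o3: d²=274 > ρ²=63 → inactive
F = F_att + ΣF_rep = (3.9180,-28.5260)
Δp = p'−p = (0.3918,-2.8526); α = Δx/Fx = (1959/5000) / (1959/500) = 1/10
check: Δy/Fy = (-14263/5000) / (-14263/500) = 1/10 ✓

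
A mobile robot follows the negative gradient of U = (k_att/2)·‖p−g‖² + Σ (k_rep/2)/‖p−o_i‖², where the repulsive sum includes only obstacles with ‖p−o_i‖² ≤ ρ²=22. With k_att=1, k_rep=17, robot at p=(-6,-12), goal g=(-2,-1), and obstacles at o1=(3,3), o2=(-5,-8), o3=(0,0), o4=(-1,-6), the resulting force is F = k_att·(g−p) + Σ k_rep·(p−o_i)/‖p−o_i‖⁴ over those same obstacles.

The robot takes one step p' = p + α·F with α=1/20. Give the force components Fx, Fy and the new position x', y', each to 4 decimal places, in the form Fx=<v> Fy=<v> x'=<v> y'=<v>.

F_att = 1·(g−p) = 1·(4,11) = (4.0000,11.0000)
o1: d²=306 > ρ²=22 → inactive
o2: d²=17 ≤ ρ²=22; F_rep = 17·(-1,-4)/17² = (-0.0588,-0.2353)
o3: d²=180 > ρ²=22 → inactive
o4: d²=61 > ρ²=22 → inactive
F = F_att + ΣF_rep = (3.9412,10.7647)
p' = p + 1/20·F = (-5.8029,-11.4618)

Fx=3.9412 Fy=10.7647 x'=-5.8029 y'=-11.4618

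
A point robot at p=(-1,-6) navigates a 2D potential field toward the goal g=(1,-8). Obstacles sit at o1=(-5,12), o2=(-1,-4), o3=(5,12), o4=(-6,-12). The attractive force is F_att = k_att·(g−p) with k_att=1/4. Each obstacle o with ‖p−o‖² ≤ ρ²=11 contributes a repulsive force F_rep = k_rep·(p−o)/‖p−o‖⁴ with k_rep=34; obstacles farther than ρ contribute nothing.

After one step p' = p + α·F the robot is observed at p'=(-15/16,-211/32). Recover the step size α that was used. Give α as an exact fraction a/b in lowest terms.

F_att = 1/4·(g−p) = 1/4·(2,-2) = (0.5000,-0.5000)
o1: d²=340 > ρ²=11 → inactive
o2: d²=4 ≤ ρ²=11; F_rep = 34·(0,-2)/4² = (0.0000,-4.2500)
o3: d²=360 > ρ²=11 → inactive
o4: d²=61 > ρ²=11 → inactive
F = F_att + ΣF_rep = (0.5000,-4.7500)
Δp = p'−p = (0.0625,-0.5938); α = Δx/Fx = (1/16) / (1/2) = 1/8
check: Δy/Fy = (-19/32) / (-19/4) = 1/8 ✓

α = 1/8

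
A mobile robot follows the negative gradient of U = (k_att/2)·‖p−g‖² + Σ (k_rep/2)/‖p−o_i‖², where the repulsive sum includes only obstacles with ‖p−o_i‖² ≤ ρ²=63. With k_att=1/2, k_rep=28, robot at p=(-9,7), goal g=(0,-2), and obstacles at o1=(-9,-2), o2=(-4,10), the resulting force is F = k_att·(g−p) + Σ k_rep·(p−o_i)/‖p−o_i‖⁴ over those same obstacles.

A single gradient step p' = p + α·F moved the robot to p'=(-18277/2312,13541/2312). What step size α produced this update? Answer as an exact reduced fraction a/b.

F_att = 1/2·(g−p) = 1/2·(9,-9) = (4.5000,-4.5000)
o1: d²=81 > ρ²=63 → inactive
o2: d²=34 ≤ ρ²=63; F_rep = 28·(-5,-3)/34² = (-0.1211,-0.0727)
F = F_att + ΣF_rep = (4.3789,-4.5727)
Δp = p'−p = (1.0947,-1.1432); α = Δx/Fx = (2531/2312) / (2531/578) = 1/4
check: Δy/Fy = (-2643/2312) / (-2643/578) = 1/4 ✓

α = 1/4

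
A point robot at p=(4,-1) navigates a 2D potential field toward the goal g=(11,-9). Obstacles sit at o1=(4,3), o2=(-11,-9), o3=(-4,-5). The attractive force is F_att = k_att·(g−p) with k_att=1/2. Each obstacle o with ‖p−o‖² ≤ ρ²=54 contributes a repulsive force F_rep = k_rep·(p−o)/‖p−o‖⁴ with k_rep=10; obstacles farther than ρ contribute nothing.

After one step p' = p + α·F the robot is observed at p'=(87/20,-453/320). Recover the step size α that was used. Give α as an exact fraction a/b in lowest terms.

F_att = 1/2·(g−p) = 1/2·(7,-8) = (3.5000,-4.0000)
o1: d²=16 ≤ ρ²=54; F_rep = 10·(0,-4)/16² = (0.0000,-0.1562)
o2: d²=289 > ρ²=54 → inactive
o3: d²=80 > ρ²=54 → inactive
F = F_att + ΣF_rep = (3.5000,-4.1562)
Δp = p'−p = (0.3500,-0.4156); α = Δx/Fx = (7/20) / (7/2) = 1/10
check: Δy/Fy = (-133/320) / (-133/32) = 1/10 ✓

α = 1/10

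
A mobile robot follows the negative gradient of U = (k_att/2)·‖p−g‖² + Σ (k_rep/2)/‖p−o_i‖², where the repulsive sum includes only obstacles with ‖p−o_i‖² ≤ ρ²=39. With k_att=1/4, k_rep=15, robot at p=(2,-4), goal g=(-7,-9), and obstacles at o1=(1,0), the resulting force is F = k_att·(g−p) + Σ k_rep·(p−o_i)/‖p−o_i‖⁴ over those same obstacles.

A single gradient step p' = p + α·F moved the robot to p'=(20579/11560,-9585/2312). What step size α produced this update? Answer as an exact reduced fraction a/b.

F_att = 1/4·(g−p) = 1/4·(-9,-5) = (-2.2500,-1.2500)
o1: d²=17 ≤ ρ²=39; F_rep = 15·(1,-4)/17² = (0.0519,-0.2076)
F = F_att + ΣF_rep = (-2.1981,-1.4576)
Δp = p'−p = (-0.2198,-0.1458); α = Δx/Fx = (-2541/11560) / (-2541/1156) = 1/10
check: Δy/Fy = (-337/2312) / (-1685/1156) = 1/10 ✓

α = 1/10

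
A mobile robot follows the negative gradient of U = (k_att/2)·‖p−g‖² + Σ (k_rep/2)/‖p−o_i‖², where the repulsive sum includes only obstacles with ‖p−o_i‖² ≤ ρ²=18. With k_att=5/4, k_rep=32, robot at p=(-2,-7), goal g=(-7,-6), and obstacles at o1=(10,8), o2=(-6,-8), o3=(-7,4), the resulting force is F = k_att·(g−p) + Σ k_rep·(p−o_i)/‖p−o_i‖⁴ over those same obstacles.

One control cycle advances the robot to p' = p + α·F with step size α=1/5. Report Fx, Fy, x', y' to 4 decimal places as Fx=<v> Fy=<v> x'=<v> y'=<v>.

F_att = 5/4·(g−p) = 5/4·(-5,1) = (-6.2500,1.2500)
o1: d²=369 > ρ²=18 → inactive
o2: d²=17 ≤ ρ²=18; F_rep = 32·(4,1)/17² = (0.4429,0.1107)
o3: d²=146 > ρ²=18 → inactive
F = F_att + ΣF_rep = (-5.8071,1.3607)
p' = p + 1/5·F = (-3.1614,-6.7279)

Fx=-5.8071 Fy=1.3607 x'=-3.1614 y'=-6.7279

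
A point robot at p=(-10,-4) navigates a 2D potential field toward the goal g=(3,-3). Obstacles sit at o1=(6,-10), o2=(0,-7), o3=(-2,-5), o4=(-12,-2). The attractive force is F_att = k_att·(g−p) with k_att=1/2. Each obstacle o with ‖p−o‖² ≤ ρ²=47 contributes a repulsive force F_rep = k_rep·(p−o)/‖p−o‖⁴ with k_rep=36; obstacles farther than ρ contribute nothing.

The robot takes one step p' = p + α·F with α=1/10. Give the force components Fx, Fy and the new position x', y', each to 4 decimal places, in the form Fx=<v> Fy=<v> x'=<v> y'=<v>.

Fx=7.6250 Fy=-0.6250 x'=-9.2375 y'=-4.0625

F_att = 1/2·(g−p) = 1/2·(13,1) = (6.5000,0.5000)
o1: d²=292 > ρ²=47 → inactive
o2: d²=109 > ρ²=47 → inactive
o3: d²=65 > ρ²=47 → inactive
o4: d²=8 ≤ ρ²=47; F_rep = 36·(2,-2)/8² = (1.1250,-1.1250)
F = F_att + ΣF_rep = (7.6250,-0.6250)
p' = p + 1/10·F = (-9.2375,-4.0625)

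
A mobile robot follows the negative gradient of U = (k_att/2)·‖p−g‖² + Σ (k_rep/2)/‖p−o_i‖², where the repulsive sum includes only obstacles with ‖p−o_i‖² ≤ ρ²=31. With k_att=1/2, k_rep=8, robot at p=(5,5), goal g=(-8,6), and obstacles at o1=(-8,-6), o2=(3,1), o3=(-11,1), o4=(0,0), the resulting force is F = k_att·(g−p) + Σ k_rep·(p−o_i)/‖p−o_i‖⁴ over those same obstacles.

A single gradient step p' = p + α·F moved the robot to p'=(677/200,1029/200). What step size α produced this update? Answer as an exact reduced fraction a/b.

F_att = 1/2·(g−p) = 1/2·(-13,1) = (-6.5000,0.5000)
o1: d²=290 > ρ²=31 → inactive
o2: d²=20 ≤ ρ²=31; F_rep = 8·(2,4)/20² = (0.0400,0.0800)
o3: d²=272 > ρ²=31 → inactive
o4: d²=50 > ρ²=31 → inactive
F = F_att + ΣF_rep = (-6.4600,0.5800)
Δp = p'−p = (-1.6150,0.1450); α = Δx/Fx = (-323/200) / (-323/50) = 1/4
check: Δy/Fy = (29/200) / (29/50) = 1/4 ✓

α = 1/4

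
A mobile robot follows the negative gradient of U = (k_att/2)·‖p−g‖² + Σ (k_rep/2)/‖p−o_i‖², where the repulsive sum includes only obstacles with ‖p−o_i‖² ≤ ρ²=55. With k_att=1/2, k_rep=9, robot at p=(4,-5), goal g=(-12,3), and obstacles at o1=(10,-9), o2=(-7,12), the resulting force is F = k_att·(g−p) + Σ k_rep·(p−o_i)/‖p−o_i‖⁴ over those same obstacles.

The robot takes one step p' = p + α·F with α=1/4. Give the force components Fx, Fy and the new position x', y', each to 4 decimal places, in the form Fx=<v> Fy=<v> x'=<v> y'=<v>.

Fx=-8.0200 Fy=4.0133 x'=1.9950 y'=-3.9967

F_att = 1/2·(g−p) = 1/2·(-16,8) = (-8.0000,4.0000)
o1: d²=52 ≤ ρ²=55; F_rep = 9·(-6,4)/52² = (-0.0200,0.0133)
o2: d²=410 > ρ²=55 → inactive
F = F_att + ΣF_rep = (-8.0200,4.0133)
p' = p + 1/4·F = (1.9950,-3.9967)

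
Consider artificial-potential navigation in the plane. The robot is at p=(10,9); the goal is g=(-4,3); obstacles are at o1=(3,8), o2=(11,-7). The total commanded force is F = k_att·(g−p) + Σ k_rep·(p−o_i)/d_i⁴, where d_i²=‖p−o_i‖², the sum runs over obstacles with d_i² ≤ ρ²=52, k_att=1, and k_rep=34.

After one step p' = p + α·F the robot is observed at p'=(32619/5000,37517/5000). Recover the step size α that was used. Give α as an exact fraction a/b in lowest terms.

α = 1/4

F_att = 1·(g−p) = 1·(-14,-6) = (-14.0000,-6.0000)
o1: d²=50 ≤ ρ²=52; F_rep = 34·(7,1)/50² = (0.0952,0.0136)
o2: d²=257 > ρ²=52 → inactive
F = F_att + ΣF_rep = (-13.9048,-5.9864)
Δp = p'−p = (-3.4762,-1.4966); α = Δx/Fx = (-17381/5000) / (-17381/1250) = 1/4
check: Δy/Fy = (-7483/5000) / (-7483/1250) = 1/4 ✓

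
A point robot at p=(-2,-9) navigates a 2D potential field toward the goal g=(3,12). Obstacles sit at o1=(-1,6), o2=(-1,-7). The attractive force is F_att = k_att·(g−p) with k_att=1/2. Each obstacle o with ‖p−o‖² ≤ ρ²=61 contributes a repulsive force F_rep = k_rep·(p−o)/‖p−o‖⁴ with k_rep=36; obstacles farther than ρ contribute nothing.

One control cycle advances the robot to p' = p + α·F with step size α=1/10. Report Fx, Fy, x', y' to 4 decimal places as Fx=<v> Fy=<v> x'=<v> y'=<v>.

Fx=1.0600 Fy=7.6200 x'=-1.8940 y'=-8.2380

F_att = 1/2·(g−p) = 1/2·(5,21) = (2.5000,10.5000)
o1: d²=226 > ρ²=61 → inactive
o2: d²=5 ≤ ρ²=61; F_rep = 36·(-1,-2)/5² = (-1.4400,-2.8800)
F = F_att + ΣF_rep = (1.0600,7.6200)
p' = p + 1/10·F = (-1.8940,-8.2380)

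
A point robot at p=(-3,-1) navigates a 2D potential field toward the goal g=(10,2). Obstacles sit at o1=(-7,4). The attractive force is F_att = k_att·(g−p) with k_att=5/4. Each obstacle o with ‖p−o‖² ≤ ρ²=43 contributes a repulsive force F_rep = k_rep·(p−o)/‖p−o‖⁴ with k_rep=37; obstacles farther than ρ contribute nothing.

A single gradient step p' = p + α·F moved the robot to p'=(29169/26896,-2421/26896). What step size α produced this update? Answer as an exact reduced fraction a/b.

α = 1/4

F_att = 5/4·(g−p) = 5/4·(13,3) = (16.2500,3.7500)
o1: d²=41 ≤ ρ²=43; F_rep = 37·(4,-5)/41² = (0.0880,-0.1101)
F = F_att + ΣF_rep = (16.3380,3.6399)
Δp = p'−p = (4.0845,0.9100); α = Δx/Fx = (109857/26896) / (109857/6724) = 1/4
check: Δy/Fy = (24475/26896) / (24475/6724) = 1/4 ✓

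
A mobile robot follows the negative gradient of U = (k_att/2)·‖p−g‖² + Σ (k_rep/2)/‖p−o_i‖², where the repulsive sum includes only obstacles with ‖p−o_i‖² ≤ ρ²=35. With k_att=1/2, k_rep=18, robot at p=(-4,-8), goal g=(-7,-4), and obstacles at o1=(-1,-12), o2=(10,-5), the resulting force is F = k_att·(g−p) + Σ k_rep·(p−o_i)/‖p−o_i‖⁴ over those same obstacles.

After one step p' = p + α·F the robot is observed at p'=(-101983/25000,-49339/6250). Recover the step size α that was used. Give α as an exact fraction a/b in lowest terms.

F_att = 1/2·(g−p) = 1/2·(-3,4) = (-1.5000,2.0000)
o1: d²=25 ≤ ρ²=35; F_rep = 18·(-3,4)/25² = (-0.0864,0.1152)
o2: d²=205 > ρ²=35 → inactive
F = F_att + ΣF_rep = (-1.5864,2.1152)
Δp = p'−p = (-0.0793,0.1058); α = Δx/Fx = (-1983/25000) / (-1983/1250) = 1/20
check: Δy/Fy = (661/6250) / (1322/625) = 1/20 ✓

α = 1/20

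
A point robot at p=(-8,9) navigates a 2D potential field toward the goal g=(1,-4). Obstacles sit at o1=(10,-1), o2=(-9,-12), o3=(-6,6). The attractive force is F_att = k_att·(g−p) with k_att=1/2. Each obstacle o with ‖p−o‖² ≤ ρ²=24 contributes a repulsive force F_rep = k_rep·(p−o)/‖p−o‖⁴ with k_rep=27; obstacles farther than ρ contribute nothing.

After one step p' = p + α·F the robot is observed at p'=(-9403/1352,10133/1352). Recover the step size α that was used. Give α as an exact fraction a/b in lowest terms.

α = 1/4

F_att = 1/2·(g−p) = 1/2·(9,-13) = (4.5000,-6.5000)
o1: d²=424 > ρ²=24 → inactive
o2: d²=442 > ρ²=24 → inactive
o3: d²=13 ≤ ρ²=24; F_rep = 27·(-2,3)/13² = (-0.3195,0.4793)
F = F_att + ΣF_rep = (4.1805,-6.0207)
Δp = p'−p = (1.0451,-1.5052); α = Δx/Fx = (1413/1352) / (1413/338) = 1/4
check: Δy/Fy = (-2035/1352) / (-2035/338) = 1/4 ✓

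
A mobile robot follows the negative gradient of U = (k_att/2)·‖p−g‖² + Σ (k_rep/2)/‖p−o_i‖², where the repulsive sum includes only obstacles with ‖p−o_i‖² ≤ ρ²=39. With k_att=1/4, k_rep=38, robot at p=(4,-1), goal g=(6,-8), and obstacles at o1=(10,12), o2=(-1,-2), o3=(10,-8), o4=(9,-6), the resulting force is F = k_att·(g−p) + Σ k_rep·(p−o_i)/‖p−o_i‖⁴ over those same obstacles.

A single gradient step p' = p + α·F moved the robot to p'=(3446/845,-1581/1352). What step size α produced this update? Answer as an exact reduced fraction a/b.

F_att = 1/4·(g−p) = 1/4·(2,-7) = (0.5000,-1.7500)
o1: d²=205 > ρ²=39 → inactive
o2: d²=26 ≤ ρ²=39; F_rep = 38·(5,1)/26² = (0.2811,0.0562)
o3: d²=85 > ρ²=39 → inactive
o4: d²=50 > ρ²=39 → inactive
F = F_att + ΣF_rep = (0.7811,-1.6938)
Δp = p'−p = (0.0781,-0.1694); α = Δx/Fx = (66/845) / (132/169) = 1/10
check: Δy/Fy = (-229/1352) / (-1145/676) = 1/10 ✓

α = 1/10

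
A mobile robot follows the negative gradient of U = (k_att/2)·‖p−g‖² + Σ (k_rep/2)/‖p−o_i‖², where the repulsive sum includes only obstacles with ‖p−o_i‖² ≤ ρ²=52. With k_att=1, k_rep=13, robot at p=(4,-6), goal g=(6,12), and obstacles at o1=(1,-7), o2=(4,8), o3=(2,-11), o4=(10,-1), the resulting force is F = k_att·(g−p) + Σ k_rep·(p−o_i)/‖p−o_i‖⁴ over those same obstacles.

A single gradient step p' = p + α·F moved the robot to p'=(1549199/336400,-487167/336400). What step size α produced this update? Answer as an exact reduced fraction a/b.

F_att = 1·(g−p) = 1·(2,18) = (2.0000,18.0000)
o1: d²=10 ≤ ρ²=52; F_rep = 13·(3,1)/10² = (0.3900,0.1300)
o2: d²=196 > ρ²=52 → inactive
o3: d²=29 ≤ ρ²=52; F_rep = 13·(2,5)/29² = (0.0309,0.0773)
o4: d²=61 > ρ²=52 → inactive
F = F_att + ΣF_rep = (2.4209,18.2073)
Δp = p'−p = (0.6052,4.5518); α = Δx/Fx = (203599/336400) / (203599/84100) = 1/4
check: Δy/Fy = (1531233/336400) / (1531233/84100) = 1/4 ✓

α = 1/4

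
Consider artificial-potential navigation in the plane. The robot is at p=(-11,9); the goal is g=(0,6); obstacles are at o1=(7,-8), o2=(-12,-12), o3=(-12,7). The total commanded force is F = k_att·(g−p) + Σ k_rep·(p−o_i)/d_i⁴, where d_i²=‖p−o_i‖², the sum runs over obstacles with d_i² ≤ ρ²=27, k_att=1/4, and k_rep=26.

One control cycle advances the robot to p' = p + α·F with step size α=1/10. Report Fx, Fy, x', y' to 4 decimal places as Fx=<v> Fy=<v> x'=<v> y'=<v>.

F_att = 1/4·(g−p) = 1/4·(11,-3) = (2.7500,-0.7500)
o1: d²=613 > ρ²=27 → inactive
o2: d²=442 > ρ²=27 → inactive
o3: d²=5 ≤ ρ²=27; F_rep = 26·(1,2)/5² = (1.0400,2.0800)
F = F_att + ΣF_rep = (3.7900,1.3300)
p' = p + 1/10·F = (-10.6210,9.1330)

Fx=3.7900 Fy=1.3300 x'=-10.6210 y'=9.1330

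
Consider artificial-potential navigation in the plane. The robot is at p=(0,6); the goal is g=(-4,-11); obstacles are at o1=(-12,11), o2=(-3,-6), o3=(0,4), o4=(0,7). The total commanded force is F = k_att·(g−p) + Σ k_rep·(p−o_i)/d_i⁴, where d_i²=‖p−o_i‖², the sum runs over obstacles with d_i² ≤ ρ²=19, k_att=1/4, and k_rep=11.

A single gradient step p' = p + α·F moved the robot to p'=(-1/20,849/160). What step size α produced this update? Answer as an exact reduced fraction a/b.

F_att = 1/4·(g−p) = 1/4·(-4,-17) = (-1.0000,-4.2500)
o1: d²=169 > ρ²=19 → inactive
o2: d²=153 > ρ²=19 → inactive
o3: d²=4 ≤ ρ²=19; F_rep = 11·(0,2)/4² = (0.0000,1.3750)
o4: d²=1 ≤ ρ²=19; F_rep = 11·(0,-1)/1² = (0.0000,-11.0000)
F = F_att + ΣF_rep = (-1.0000,-13.8750)
Δp = p'−p = (-0.0500,-0.6937); α = Δx/Fx = (-1/20) / (-1) = 1/20
check: Δy/Fy = (-111/160) / (-111/8) = 1/20 ✓

α = 1/20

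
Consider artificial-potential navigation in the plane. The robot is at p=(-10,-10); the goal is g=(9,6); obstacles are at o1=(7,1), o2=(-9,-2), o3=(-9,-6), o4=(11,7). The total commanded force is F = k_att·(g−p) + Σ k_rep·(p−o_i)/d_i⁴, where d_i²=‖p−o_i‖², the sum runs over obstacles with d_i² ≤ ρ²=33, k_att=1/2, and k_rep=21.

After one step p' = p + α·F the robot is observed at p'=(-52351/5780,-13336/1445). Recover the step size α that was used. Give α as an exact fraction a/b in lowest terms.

F_att = 1/2·(g−p) = 1/2·(19,16) = (9.5000,8.0000)
o1: d²=410 > ρ²=33 → inactive
o2: d²=65 > ρ²=33 → inactive
o3: d²=17 ≤ ρ²=33; F_rep = 21·(-1,-4)/17² = (-0.0727,-0.2907)
o4: d²=730 > ρ²=33 → inactive
F = F_att + ΣF_rep = (9.4273,7.7093)
Δp = p'−p = (0.9427,0.7709); α = Δx/Fx = (5449/5780) / (5449/578) = 1/10
check: Δy/Fy = (1114/1445) / (2228/289) = 1/10 ✓

α = 1/10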